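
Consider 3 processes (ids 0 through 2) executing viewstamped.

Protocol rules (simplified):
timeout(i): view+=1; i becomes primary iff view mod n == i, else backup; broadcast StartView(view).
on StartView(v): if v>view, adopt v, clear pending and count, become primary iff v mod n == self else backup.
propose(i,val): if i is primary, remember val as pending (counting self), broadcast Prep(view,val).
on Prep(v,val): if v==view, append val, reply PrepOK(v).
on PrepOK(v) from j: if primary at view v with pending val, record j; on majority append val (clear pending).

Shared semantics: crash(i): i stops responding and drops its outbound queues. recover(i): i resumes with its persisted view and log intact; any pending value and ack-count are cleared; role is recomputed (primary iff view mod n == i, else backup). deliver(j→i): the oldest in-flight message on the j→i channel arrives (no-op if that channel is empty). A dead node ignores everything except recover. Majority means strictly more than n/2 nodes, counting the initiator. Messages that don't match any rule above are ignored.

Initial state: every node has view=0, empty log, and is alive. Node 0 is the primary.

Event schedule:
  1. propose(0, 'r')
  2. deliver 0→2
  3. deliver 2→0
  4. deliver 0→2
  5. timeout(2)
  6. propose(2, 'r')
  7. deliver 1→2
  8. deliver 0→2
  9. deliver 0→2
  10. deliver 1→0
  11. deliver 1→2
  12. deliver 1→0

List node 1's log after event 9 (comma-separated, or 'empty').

after 1 — propose(0,'r'): ·
after 2 — deliver 0→2: n2:back/v0/[r]
after 3 — deliver 2→0: n0:prim/v0/[r]
after 4 — deliver 0→2: ·
after 5 — timeout(2): n2:back/v1/[r]
after 6 — propose(2,'r'): ·
after 7 — deliver 1→2: ·
after 8 — deliver 0→2: ·
after 9 — deliver 0→2: ·

empty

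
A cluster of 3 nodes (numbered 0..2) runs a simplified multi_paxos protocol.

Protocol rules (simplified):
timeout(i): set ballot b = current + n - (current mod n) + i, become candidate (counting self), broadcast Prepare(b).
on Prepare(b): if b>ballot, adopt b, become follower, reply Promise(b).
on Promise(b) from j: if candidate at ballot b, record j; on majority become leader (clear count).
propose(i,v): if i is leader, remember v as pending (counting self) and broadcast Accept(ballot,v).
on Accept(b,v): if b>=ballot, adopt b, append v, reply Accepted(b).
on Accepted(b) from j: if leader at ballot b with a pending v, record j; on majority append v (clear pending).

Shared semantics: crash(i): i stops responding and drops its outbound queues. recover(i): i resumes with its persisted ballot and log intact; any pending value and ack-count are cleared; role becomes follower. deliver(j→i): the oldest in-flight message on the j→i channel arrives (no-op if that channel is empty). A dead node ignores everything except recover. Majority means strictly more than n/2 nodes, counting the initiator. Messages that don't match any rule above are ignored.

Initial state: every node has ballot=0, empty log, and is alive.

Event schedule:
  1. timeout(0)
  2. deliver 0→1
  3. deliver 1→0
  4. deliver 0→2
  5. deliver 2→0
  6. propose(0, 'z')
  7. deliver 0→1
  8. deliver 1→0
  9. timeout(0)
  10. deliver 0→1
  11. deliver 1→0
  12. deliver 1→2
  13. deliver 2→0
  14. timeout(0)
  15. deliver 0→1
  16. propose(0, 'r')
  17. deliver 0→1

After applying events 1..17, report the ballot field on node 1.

after 1 — timeout(0): n0:cand/b3/[-]
after 2 — deliver 0→1: n1:foll/b3/[-]
after 3 — deliver 1→0: n0:lead/b3/[-]
after 4 — deliver 0→2: n2:foll/b3/[-]
after 5 — deliver 2→0: ·
after 6 — propose(0,'z'): ·
after 7 — deliver 0→1: n1:foll/b3/[z]
after 8 — deliver 1→0: n0:lead/b3/[z]
after 9 — timeout(0): n0:cand/b6/[z]
after 10 — deliver 0→1: n1:foll/b6/[z]
after 11 — deliver 1→0: n0:lead/b6/[z]
after 12 — deliver 1→2: ·
after 13 — deliver 2→0: ·
after 14 — timeout(0): n0:cand/b9/[z]
after 15 — deliver 0→1: n1:foll/b9/[z]
after 16 — propose(0,'r'): ·
after 17 — deliver 0→1: ·

9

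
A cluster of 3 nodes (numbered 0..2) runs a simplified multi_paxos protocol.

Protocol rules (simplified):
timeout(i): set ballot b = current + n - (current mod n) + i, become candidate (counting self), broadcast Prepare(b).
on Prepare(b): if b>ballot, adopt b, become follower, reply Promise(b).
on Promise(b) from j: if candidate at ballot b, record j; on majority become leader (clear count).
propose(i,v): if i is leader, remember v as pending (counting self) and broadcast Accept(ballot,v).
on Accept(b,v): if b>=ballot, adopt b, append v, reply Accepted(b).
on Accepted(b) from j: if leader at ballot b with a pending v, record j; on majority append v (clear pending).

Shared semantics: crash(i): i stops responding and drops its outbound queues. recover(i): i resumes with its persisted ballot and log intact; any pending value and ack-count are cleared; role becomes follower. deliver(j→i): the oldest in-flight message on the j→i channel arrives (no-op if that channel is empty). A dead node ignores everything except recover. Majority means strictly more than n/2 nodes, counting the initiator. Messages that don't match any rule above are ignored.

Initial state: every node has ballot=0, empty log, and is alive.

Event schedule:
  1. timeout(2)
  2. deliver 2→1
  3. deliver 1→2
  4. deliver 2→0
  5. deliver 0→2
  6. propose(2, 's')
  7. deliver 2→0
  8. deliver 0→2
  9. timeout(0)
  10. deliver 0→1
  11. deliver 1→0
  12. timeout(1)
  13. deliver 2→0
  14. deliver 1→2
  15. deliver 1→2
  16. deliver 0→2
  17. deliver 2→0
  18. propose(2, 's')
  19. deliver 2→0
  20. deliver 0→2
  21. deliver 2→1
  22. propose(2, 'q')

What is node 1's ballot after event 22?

after 1 — timeout(2): n2:cand/b5/[-]
after 2 — deliver 2→1: n1:foll/b5/[-]
after 3 — deliver 1→2: n2:lead/b5/[-]
after 4 — deliver 2→0: n0:foll/b5/[-]
after 5 — deliver 0→2: ·
after 6 — propose(2,'s'): ·
after 7 — deliver 2→0: n0:foll/b5/[s]
after 8 — deliver 0→2: n2:lead/b5/[s]
after 9 — timeout(0): n0:cand/b6/[s]
after 10 — deliver 0→1: n1:foll/b6/[-]
after 11 — deliver 1→0: n0:lead/b6/[s]
after 12 — timeout(1): n1:cand/b10/[-]
after 13 — deliver 2→0: ·
after 14 — deliver 1→2: n2:foll/b10/[s]
after 15 — deliver 1→2: ·
after 16 — deliver 0→2: ·
after 17 — deliver 2→0: ·
after 18 — propose(2,'s'): ·
after 19 — deliver 2→0: ·
after 20 — deliver 0→2: ·
after 21 — deliver 2→1: ·
after 22 — propose(2,'q'): ·

10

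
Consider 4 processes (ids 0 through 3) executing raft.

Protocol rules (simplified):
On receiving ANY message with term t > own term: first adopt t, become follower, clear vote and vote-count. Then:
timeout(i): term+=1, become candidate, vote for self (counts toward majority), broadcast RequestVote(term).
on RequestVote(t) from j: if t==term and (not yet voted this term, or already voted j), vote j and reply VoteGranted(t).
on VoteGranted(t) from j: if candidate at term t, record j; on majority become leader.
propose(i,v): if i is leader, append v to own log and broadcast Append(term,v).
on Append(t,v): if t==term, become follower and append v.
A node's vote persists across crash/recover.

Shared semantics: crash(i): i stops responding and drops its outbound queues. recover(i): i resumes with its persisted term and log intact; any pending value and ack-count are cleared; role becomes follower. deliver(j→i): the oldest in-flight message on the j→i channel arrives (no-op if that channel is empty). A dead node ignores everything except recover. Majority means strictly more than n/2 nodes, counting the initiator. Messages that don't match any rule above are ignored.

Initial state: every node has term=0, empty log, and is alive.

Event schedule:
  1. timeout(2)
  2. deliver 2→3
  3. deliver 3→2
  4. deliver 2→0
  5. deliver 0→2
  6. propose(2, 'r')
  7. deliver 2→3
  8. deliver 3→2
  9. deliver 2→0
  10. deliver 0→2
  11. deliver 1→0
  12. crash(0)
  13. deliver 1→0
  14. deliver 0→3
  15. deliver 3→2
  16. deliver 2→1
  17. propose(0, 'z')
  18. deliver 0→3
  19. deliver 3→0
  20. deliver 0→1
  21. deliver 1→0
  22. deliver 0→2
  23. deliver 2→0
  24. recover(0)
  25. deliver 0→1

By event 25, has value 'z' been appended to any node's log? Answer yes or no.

after 1 — timeout(2): n2:cand/t1/[-]
after 2 — deliver 2→3: n3:foll/t1/[-]
after 3 — deliver 3→2: ·
after 4 — deliver 2→0: n0:foll/t1/[-]
after 5 — deliver 0→2: n2:lead/t1/[-]
after 6 — propose(2,'r'): n2:lead/t1/[r]
after 7 — deliver 2→3: n3:foll/t1/[r]
after 8 — deliver 3→2: ·
after 9 — deliver 2→0: n0:foll/t1/[r]
after 10 — deliver 0→2: ·
after 11 — deliver 1→0: ·
after 12 — crash(0): n0:✗foll/t1/[r]
after 13 — deliver 1→0: ·
after 14 — deliver 0→3: ·
after 15 — deliver 3→2: ·
after 16 — deliver 2→1: n1:foll/t1/[-]
after 17 — propose(0,'z'): ·
after 18 — deliver 0→3: ·
after 19 — deliver 3→0: ·
after 20 — deliver 0→1: ·
after 21 — deliver 1→0: ·
after 22 — deliver 0→2: ·
after 23 — deliver 2→0: ·
after 24 — recover(0): n0:foll/t1/[r]
after 25 — deliver 0→1: ·

no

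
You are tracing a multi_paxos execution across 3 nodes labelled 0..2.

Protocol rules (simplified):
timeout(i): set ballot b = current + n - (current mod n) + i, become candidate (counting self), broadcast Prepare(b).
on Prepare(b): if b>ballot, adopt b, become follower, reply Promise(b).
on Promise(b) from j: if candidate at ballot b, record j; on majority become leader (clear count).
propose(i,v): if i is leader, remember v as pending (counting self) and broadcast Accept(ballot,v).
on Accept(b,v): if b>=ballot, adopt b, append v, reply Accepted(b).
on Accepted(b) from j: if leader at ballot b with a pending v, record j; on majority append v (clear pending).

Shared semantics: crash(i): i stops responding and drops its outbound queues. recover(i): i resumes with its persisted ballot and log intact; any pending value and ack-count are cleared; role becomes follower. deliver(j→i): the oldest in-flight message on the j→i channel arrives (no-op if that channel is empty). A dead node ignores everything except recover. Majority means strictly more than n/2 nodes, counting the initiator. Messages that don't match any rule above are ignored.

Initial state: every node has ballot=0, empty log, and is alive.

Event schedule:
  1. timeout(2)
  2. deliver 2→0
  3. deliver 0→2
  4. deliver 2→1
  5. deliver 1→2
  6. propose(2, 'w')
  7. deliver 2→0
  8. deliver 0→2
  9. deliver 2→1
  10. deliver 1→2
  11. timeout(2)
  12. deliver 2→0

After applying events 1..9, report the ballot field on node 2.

[1] timeout(2) → N2(cand b5 [-])
[2] deliver 2→0 → N0(foll b5 [-])
[3] deliver 0→2 → N2(lead b5 [-])
[4] deliver 2→1 → N1(foll b5 [-])
[5] deliver 1→2 → ∅
[6] propose(2,'w') → ∅
[7] deliver 2→0 → N0(foll b5 [w])
[8] deliver 0→2 → N2(lead b5 [w])
[9] deliver 2→1 → N1(foll b5 [w])

5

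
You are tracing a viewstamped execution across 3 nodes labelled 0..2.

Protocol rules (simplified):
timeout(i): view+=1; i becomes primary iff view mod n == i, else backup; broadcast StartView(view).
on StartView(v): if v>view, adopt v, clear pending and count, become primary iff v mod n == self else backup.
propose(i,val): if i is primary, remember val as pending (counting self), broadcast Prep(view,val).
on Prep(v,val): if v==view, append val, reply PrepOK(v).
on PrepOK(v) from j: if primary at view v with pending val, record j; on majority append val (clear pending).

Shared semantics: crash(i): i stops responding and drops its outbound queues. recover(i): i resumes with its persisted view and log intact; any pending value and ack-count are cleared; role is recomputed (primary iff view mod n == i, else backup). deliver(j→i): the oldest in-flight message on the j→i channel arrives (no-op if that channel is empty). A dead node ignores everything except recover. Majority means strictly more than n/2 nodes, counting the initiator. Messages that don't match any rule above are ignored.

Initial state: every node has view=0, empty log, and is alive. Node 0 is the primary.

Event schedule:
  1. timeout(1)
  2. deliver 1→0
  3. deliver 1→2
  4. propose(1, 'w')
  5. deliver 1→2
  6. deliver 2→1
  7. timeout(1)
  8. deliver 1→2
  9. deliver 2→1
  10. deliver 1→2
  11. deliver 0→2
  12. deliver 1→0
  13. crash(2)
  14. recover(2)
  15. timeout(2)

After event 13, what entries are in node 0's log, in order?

w

e1 timeout(1): 1[prim,v=1,-]
e2 deliver 1→0: 0[back,v=1,-]
e3 deliver 1→2: 2[back,v=1,-]
e4 propose(1,'w'): ·
e5 deliver 1→2: 2[back,v=1,w]
e6 deliver 2→1: 1[prim,v=1,w]
e7 timeout(1): 1[back,v=2,w]
e8 deliver 1→2: 2[prim,v=2,w]
e9 deliver 2→1: ·
e10 deliver 1→2: ·
e11 deliver 0→2: ·
e12 deliver 1→0: 0[back,v=1,w]
e13 crash(2): 2[✗prim,v=2,w]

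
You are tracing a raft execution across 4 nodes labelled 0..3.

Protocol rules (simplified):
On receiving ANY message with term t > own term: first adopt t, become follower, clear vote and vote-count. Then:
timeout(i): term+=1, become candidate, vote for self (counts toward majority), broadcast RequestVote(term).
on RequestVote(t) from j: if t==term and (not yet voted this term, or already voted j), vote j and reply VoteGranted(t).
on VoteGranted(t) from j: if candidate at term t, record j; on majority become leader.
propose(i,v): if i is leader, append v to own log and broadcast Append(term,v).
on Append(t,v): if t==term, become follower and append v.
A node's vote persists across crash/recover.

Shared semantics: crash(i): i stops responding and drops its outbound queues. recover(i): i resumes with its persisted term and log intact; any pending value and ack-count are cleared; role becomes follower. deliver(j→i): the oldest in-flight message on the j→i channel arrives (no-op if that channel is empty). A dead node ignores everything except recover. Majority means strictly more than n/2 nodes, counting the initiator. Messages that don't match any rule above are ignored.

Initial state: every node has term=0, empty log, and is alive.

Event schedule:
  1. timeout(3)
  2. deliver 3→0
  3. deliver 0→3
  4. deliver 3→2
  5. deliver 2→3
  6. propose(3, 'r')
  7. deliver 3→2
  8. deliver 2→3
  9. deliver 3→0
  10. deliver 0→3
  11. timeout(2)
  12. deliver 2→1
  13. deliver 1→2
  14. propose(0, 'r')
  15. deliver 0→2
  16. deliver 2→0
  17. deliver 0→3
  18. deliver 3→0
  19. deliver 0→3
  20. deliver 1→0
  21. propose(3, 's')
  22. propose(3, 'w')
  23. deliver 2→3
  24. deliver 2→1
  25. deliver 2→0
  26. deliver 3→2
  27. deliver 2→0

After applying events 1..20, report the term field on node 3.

1

e1 timeout(3): 3[cand,t=1,-]
e2 deliver 3→0: 0[foll,t=1,-]
e3 deliver 0→3: ·
e4 deliver 3→2: 2[foll,t=1,-]
e5 deliver 2→3: 3[lead,t=1,-]
e6 propose(3,'r'): 3[lead,t=1,r]
e7 deliver 3→2: 2[foll,t=1,r]
e8 deliver 2→3: ·
e9 deliver 3→0: 0[foll,t=1,r]
e10 deliver 0→3: ·
e11 timeout(2): 2[cand,t=2,r]
e12 deliver 2→1: 1[foll,t=2,-]
e13 deliver 1→2: ·
e14 propose(0,'r'): ·
e15 deliver 0→2: ·
e16 deliver 2→0: 0[foll,t=2,r]
e17 deliver 0→3: ·
e18 deliver 3→0: ·
e19 deliver 0→3: ·
e20 deliver 1→0: ·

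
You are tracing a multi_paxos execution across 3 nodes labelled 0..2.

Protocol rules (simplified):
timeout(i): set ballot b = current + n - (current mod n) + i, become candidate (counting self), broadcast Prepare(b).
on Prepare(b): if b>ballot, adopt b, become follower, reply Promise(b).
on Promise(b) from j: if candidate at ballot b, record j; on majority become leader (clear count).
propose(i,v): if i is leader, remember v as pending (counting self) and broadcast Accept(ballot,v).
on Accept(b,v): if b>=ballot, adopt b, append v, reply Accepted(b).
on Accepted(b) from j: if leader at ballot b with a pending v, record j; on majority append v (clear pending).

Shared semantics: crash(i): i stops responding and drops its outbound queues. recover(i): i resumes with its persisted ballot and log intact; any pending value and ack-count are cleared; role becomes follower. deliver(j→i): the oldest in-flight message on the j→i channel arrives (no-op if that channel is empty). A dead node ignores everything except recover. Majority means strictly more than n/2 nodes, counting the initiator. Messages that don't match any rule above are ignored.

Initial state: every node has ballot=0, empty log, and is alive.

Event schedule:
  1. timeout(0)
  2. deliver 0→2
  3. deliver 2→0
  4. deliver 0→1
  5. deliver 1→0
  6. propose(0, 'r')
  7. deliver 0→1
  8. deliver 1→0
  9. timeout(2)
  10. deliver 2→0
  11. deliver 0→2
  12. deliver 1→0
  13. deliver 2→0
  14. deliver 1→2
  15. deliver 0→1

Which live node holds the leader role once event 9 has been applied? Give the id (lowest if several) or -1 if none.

after 1 — timeout(0): n0:cand/b3/[-]
after 2 — deliver 0→2: n2:foll/b3/[-]
after 3 — deliver 2→0: n0:lead/b3/[-]
after 4 — deliver 0→1: n1:foll/b3/[-]
after 5 — deliver 1→0: ·
after 6 — propose(0,'r'): ·
after 7 — deliver 0→1: n1:foll/b3/[r]
after 8 — deliver 1→0: n0:lead/b3/[r]
after 9 — timeout(2): n2:cand/b8/[-]

0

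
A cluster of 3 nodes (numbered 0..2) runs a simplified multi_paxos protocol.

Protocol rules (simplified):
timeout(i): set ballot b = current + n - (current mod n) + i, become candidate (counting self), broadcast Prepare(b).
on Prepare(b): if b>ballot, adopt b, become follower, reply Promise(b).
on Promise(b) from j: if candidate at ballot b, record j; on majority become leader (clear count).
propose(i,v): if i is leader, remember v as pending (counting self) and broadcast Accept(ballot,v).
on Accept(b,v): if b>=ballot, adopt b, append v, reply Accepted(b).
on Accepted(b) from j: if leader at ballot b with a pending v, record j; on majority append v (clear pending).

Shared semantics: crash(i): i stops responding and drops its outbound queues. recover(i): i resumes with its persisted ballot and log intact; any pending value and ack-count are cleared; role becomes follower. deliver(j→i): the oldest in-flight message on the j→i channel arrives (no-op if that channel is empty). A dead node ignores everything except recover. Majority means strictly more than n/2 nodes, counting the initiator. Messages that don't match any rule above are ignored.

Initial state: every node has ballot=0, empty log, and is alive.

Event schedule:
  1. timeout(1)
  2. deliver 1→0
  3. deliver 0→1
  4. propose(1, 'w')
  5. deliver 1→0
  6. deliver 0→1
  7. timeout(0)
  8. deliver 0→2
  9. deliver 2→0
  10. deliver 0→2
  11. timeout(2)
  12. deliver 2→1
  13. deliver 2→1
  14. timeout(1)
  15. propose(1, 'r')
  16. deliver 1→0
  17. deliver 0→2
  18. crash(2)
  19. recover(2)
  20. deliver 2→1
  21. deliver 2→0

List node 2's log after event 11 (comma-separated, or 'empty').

empty

1. timeout(1):  <1:cand b4 ->
2. deliver 1→0:  <0:foll b4 ->
3. deliver 0→1:  <1:lead b4 ->
4. propose(1,'w'):  nop
5. deliver 1→0:  <0:foll b4 w>
6. deliver 0→1:  <1:lead b4 w>
7. timeout(0):  <0:cand b6 w>
8. deliver 0→2:  <2:foll b6 ->
9. deliver 2→0:  <0:lead b6 w>
10. deliver 0→2:  nop
11. timeout(2):  <2:cand b11 ->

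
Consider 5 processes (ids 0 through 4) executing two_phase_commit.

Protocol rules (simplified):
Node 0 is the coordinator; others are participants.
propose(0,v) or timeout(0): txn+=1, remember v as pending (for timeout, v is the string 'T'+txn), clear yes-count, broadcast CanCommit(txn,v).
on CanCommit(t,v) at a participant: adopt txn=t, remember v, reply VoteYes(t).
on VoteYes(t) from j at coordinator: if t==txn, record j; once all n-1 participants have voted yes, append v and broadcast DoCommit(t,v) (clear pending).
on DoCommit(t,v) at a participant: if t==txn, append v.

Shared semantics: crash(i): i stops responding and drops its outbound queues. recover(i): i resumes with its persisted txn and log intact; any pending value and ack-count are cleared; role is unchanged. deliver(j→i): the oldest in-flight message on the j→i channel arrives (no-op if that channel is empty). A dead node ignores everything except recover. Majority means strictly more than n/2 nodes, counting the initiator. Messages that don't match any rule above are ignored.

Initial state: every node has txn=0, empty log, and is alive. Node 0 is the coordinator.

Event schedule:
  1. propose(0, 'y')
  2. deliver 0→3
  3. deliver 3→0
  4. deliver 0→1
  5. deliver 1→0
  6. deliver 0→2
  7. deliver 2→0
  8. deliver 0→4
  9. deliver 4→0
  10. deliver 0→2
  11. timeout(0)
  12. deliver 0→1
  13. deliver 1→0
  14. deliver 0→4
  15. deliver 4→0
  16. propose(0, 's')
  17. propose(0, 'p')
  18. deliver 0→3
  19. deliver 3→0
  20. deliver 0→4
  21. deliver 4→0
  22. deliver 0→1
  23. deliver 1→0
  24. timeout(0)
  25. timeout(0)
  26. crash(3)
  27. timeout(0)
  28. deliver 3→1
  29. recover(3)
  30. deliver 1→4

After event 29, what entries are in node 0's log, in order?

y

1. propose(0,'y'):  <0:coor t1 ->
2. deliver 0→3:  <3:part t1 ->
3. deliver 3→0:  nop
4. deliver 0→1:  <1:part t1 ->
5. deliver 1→0:  nop
6. deliver 0→2:  <2:part t1 ->
7. deliver 2→0:  nop
8. deliver 0→4:  <4:part t1 ->
9. deliver 4→0:  <0:coor t1 y>
10. deliver 0→2:  <2:part t1 y>
11. timeout(0):  <0:coor t2 y>
12. deliver 0→1:  <1:part t1 y>
13. deliver 1→0:  nop
14. deliver 0→4:  <4:part t1 y>
15. deliver 4→0:  nop
16. propose(0,'s'):  <0:coor t3 y>
17. propose(0,'p'):  <0:coor t4 y>
18. deliver 0→3:  <3:part t1 y>
19. deliver 3→0:  nop
20. deliver 0→4:  <4:part t2 y>
21. deliver 4→0:  nop
22. deliver 0→1:  <1:part t2 y>
23. deliver 1→0:  nop
24. timeout(0):  <0:coor t5 y>
25. timeout(0):  <0:coor t6 y>
26. crash(3):  <3:✗part t1 y>
27. timeout(0):  <0:coor t7 y>
28. deliver 3→1:  nop
29. recover(3):  <3:part t1 y>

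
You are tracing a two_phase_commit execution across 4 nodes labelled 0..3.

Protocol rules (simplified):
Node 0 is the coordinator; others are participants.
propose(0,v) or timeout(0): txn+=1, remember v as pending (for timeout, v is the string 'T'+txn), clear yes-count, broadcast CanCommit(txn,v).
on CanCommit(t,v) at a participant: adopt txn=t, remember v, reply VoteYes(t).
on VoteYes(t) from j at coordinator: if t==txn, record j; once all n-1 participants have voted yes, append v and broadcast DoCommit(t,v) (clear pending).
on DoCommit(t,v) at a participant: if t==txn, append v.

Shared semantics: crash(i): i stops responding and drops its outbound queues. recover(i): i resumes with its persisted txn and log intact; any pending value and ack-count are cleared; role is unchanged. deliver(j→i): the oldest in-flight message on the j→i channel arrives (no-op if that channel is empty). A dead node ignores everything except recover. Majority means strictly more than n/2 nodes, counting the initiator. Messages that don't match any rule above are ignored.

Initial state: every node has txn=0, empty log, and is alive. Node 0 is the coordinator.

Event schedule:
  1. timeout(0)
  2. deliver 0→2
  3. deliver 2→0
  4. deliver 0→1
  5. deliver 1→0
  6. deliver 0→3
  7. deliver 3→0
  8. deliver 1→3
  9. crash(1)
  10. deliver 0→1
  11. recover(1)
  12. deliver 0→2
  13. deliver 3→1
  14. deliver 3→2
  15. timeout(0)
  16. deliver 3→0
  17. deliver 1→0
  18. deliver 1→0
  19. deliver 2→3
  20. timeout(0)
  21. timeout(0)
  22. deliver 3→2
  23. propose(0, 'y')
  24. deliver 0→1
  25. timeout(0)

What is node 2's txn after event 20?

e1 timeout(0): 0[coor,t=1,-]
e2 deliver 0→2: 2[part,t=1,-]
e3 deliver 2→0: ·
e4 deliver 0→1: 1[part,t=1,-]
e5 deliver 1→0: ·
e6 deliver 0→3: 3[part,t=1,-]
e7 deliver 3→0: 0[coor,t=1,T1]
e8 deliver 1→3: ·
e9 crash(1): 1[✗part,t=1,-]
e10 deliver 0→1: ·
e11 recover(1): 1[part,t=1,-]
e12 deliver 0→2: 2[part,t=1,T1]
e13 deliver 3→1: ·
e14 deliver 3→2: ·
e15 timeout(0): 0[coor,t=2,T1]
e16 deliver 3→0: ·
e17 deliver 1→0: ·
e18 deliver 1→0: ·
e19 deliver 2→3: ·
e20 timeout(0): 0[coor,t=3,T1]

1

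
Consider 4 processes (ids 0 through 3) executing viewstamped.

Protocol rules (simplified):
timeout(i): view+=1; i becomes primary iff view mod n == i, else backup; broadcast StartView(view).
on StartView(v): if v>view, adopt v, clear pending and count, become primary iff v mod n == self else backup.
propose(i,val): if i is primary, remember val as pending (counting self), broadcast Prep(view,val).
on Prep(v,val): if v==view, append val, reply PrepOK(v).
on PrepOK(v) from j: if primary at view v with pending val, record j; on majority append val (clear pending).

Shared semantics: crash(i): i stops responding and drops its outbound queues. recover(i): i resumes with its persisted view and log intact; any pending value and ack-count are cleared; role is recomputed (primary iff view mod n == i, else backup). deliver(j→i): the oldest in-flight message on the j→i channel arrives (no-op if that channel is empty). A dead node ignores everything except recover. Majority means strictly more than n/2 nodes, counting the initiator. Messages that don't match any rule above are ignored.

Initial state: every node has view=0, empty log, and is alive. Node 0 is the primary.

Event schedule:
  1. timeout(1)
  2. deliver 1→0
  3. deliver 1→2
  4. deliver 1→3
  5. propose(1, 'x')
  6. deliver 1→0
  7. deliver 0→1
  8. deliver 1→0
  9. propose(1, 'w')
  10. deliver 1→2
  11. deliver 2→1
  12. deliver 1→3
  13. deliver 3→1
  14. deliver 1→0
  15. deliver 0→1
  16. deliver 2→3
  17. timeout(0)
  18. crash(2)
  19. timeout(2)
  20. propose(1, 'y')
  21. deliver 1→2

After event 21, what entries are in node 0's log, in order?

x,w

1. timeout(1):  <1:prim v1 ->
2. deliver 1→0:  <0:back v1 ->
3. deliver 1→2:  <2:back v1 ->
4. deliver 1→3:  <3:back v1 ->
5. propose(1,'x'):  nop
6. deliver 1→0:  <0:back v1 x>
7. deliver 0→1:  nop
8. deliver 1→0:  nop
9. propose(1,'w'):  nop
10. deliver 1→2:  <2:back v1 x>
11. deliver 2→1:  nop
12. deliver 1→3:  <3:back v1 x>
13. deliver 3→1:  <1:prim v1 w>
14. deliver 1→0:  <0:back v1 x,w>
15. deliver 0→1:  nop
16. deliver 2→3:  nop
17. timeout(0):  <0:back v2 x,w>
18. crash(2):  <2:✗back v1 x>
19. timeout(2):  nop
20. propose(1,'y'):  nop
21. deliver 1→2:  nop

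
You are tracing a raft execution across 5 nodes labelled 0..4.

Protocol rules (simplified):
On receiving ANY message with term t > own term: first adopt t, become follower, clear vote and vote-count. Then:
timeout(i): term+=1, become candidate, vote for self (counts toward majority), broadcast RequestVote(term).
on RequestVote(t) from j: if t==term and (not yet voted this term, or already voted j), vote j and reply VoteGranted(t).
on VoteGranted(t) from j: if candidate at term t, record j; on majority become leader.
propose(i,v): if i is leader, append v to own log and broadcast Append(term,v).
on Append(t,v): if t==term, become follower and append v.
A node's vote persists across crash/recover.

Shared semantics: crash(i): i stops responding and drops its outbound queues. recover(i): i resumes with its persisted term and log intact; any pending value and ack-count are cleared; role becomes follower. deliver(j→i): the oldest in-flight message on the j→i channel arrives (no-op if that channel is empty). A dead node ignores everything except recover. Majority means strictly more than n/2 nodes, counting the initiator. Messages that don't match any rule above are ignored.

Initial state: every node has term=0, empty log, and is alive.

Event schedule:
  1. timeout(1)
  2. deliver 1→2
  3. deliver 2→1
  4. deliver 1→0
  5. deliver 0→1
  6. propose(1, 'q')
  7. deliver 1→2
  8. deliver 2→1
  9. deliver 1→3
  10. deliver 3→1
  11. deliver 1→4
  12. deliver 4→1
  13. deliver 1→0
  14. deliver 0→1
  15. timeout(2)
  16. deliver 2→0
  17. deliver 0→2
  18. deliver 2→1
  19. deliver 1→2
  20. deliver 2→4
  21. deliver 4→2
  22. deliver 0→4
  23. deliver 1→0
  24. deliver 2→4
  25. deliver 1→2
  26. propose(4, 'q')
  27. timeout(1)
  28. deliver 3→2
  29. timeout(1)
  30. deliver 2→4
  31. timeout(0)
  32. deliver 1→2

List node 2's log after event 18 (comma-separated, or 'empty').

step 1 timeout(1): 1={cand,t=1,log=-}
step 2 deliver 1→2: 2={foll,t=1,log=-}
step 3 deliver 2→1: —
step 4 deliver 1→0: 0={foll,t=1,log=-}
step 5 deliver 0→1: 1={lead,t=1,log=-}
step 6 propose(1,'q'): 1={lead,t=1,log=q}
step 7 deliver 1→2: 2={foll,t=1,log=q}
step 8 deliver 2→1: —
step 9 deliver 1→3: 3={foll,t=1,log=-}
step 10 deliver 3→1: —
step 11 deliver 1→4: 4={foll,t=1,log=-}
step 12 deliver 4→1: —
step 13 deliver 1→0: 0={foll,t=1,log=q}
step 14 deliver 0→1: —
step 15 timeout(2): 2={cand,t=2,log=q}
step 16 deliver 2→0: 0={foll,t=2,log=q}
step 17 deliver 0→2: —
step 18 deliver 2→1: 1={foll,t=2,log=q}

q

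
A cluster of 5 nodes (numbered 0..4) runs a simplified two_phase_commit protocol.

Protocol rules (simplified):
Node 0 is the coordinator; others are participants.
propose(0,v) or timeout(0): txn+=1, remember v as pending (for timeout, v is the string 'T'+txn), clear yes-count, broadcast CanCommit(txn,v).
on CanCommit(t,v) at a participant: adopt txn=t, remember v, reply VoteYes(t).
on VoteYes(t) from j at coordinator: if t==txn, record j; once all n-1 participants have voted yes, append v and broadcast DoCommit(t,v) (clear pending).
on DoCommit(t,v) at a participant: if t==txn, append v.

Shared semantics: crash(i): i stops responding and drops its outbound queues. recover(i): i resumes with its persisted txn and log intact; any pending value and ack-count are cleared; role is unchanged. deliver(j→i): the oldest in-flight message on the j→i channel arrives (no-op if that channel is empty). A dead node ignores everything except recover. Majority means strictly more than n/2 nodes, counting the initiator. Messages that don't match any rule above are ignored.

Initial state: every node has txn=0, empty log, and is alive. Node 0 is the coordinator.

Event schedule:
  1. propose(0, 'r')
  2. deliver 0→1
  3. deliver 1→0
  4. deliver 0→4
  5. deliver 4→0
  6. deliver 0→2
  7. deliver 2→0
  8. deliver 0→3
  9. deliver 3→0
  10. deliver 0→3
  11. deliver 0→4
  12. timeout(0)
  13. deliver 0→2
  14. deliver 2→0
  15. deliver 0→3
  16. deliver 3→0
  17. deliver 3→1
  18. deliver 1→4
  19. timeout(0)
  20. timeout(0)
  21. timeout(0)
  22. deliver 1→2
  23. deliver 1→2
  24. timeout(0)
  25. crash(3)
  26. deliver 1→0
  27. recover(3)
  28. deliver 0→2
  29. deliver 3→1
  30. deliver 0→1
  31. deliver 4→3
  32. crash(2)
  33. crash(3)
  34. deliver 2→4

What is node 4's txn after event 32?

1. propose(0,'r'):  <0:coor t1 ->
2. deliver 0→1:  <1:part t1 ->
3. deliver 1→0:  nop
4. deliver 0→4:  <4:part t1 ->
5. deliver 4→0:  nop
6. deliver 0→2:  <2:part t1 ->
7. deliver 2→0:  nop
8. deliver 0→3:  <3:part t1 ->
9. deliver 3→0:  <0:coor t1 r>
10. deliver 0→3:  <3:part t1 r>
11. deliver 0→4:  <4:part t1 r>
12. timeout(0):  <0:coor t2 r>
13. deliver 0→2:  <2:part t1 r>
14. deliver 2→0:  nop
15. deliver 0→3:  <3:part t2 r>
16. deliver 3→0:  nop
17. deliver 3→1:  nop
18. deliver 1→4:  nop
19. timeout(0):  <0:coor t3 r>
20. timeout(0):  <0:coor t4 r>
21. timeout(0):  <0:coor t5 r>
22. deliver 1→2:  nop
23. deliver 1→2:  nop
24. timeout(0):  <0:coor t6 r>
25. crash(3):  <3:✗part t2 r>
26. deliver 1→0:  nop
27. recover(3):  <3:part t2 r>
28. deliver 0→2:  <2:part t2 r>
29. deliver 3→1:  nop
30. deliver 0→1:  <1:part t1 r>
31. deliver 4→3:  nop
32. crash(2):  <2:✗part t2 r>

1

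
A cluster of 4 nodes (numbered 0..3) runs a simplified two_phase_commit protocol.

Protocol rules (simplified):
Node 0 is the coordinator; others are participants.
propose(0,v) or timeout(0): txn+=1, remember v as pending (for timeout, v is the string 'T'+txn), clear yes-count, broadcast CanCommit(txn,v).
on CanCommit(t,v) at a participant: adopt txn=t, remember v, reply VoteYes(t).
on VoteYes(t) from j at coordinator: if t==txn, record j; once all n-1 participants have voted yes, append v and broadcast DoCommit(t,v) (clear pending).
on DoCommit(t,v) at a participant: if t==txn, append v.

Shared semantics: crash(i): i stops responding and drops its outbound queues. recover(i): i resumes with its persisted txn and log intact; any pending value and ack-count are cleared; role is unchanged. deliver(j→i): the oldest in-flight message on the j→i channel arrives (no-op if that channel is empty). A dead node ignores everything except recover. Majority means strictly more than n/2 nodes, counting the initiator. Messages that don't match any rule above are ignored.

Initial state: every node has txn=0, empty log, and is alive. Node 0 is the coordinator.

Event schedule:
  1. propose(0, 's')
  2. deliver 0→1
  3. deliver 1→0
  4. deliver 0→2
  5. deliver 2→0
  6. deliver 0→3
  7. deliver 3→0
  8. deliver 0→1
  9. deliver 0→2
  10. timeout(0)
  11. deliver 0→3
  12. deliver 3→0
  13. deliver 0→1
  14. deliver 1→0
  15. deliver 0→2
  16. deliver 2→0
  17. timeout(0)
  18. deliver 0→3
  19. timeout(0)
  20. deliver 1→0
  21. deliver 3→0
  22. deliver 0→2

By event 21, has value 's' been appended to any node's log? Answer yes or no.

after 1 — propose(0,'s'): n0:coor/t1/[-]
after 2 — deliver 0→1: n1:part/t1/[-]
after 3 — deliver 1→0: ·
after 4 — deliver 0→2: n2:part/t1/[-]
after 5 — deliver 2→0: ·
after 6 — deliver 0→3: n3:part/t1/[-]
after 7 — deliver 3→0: n0:coor/t1/[s]
after 8 — deliver 0→1: n1:part/t1/[s]
after 9 — deliver 0→2: n2:part/t1/[s]
after 10 — timeout(0): n0:coor/t2/[s]
after 11 — deliver 0→3: n3:part/t1/[s]
after 12 — deliver 3→0: ·
after 13 — deliver 0→1: n1:part/t2/[s]
after 14 — deliver 1→0: ·
after 15 — deliver 0→2: n2:part/t2/[s]
after 16 — deliver 2→0: ·
after 17 — timeout(0): n0:coor/t3/[s]
after 18 — deliver 0→3: n3:part/t2/[s]
after 19 — timeout(0): n0:coor/t4/[s]
after 20 — deliver 1→0: ·
after 21 — deliver 3→0: ·

yes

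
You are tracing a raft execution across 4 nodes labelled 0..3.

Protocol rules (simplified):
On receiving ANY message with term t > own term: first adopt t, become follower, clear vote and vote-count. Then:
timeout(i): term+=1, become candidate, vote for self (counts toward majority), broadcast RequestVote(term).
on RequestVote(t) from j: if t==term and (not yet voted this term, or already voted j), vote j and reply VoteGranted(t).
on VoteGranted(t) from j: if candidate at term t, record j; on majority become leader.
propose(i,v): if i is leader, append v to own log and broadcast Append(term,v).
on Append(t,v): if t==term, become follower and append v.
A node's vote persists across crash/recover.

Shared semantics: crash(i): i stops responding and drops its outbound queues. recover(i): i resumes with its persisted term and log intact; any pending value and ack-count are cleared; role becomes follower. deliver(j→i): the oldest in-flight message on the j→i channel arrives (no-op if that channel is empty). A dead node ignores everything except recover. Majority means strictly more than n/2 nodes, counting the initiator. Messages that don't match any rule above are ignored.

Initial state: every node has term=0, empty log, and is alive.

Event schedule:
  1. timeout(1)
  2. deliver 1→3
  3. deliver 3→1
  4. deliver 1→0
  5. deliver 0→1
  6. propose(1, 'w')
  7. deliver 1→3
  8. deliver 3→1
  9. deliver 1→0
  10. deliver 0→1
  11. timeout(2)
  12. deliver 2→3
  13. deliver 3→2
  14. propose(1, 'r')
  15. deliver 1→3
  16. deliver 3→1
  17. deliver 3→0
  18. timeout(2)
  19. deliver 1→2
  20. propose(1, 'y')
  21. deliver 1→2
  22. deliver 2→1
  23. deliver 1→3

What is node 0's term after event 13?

1

step 1 timeout(1): 1={cand,t=1,log=-}
step 2 deliver 1→3: 3={foll,t=1,log=-}
step 3 deliver 3→1: —
step 4 deliver 1→0: 0={foll,t=1,log=-}
step 5 deliver 0→1: 1={lead,t=1,log=-}
step 6 propose(1,'w'): 1={lead,t=1,log=w}
step 7 deliver 1→3: 3={foll,t=1,log=w}
step 8 deliver 3→1: —
step 9 deliver 1→0: 0={foll,t=1,log=w}
step 10 deliver 0→1: —
step 11 timeout(2): 2={cand,t=1,log=-}
step 12 deliver 2→3: —
step 13 deliver 3→2: —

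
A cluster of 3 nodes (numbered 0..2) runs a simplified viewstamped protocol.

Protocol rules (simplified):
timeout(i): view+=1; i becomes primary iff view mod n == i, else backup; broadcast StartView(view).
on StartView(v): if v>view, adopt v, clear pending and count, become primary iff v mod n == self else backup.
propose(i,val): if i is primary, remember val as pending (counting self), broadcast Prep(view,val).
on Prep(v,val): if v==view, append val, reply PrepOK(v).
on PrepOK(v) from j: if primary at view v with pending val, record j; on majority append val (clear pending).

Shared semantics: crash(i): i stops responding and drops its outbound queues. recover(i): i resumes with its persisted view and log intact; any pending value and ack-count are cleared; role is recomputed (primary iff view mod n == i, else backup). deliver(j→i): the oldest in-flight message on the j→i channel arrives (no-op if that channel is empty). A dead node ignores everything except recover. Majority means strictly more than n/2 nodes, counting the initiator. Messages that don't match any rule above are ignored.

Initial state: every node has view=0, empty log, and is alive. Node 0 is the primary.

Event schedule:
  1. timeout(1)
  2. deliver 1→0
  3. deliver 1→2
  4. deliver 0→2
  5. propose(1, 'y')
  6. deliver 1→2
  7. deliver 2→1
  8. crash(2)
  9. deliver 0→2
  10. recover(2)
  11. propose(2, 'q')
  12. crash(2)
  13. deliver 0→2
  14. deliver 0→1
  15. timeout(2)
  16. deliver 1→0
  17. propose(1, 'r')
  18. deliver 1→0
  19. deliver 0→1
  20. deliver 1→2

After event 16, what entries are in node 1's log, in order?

y

step 1 timeout(1): 1={prim,v=1,log=-}
step 2 deliver 1→0: 0={back,v=1,log=-}
step 3 deliver 1→2: 2={back,v=1,log=-}
step 4 deliver 0→2: —
step 5 propose(1,'y'): —
step 6 deliver 1→2: 2={back,v=1,log=y}
step 7 deliver 2→1: 1={prim,v=1,log=y}
step 8 crash(2): 2={✗back,v=1,log=y}
step 9 deliver 0→2: —
step 10 recover(2): 2={back,v=1,log=y}
step 11 propose(2,'q'): —
step 12 crash(2): 2={✗back,v=1,log=y}
step 13 deliver 0→2: —
step 14 deliver 0→1: —
step 15 timeout(2): —
step 16 deliver 1→0: 0={back,v=1,log=y}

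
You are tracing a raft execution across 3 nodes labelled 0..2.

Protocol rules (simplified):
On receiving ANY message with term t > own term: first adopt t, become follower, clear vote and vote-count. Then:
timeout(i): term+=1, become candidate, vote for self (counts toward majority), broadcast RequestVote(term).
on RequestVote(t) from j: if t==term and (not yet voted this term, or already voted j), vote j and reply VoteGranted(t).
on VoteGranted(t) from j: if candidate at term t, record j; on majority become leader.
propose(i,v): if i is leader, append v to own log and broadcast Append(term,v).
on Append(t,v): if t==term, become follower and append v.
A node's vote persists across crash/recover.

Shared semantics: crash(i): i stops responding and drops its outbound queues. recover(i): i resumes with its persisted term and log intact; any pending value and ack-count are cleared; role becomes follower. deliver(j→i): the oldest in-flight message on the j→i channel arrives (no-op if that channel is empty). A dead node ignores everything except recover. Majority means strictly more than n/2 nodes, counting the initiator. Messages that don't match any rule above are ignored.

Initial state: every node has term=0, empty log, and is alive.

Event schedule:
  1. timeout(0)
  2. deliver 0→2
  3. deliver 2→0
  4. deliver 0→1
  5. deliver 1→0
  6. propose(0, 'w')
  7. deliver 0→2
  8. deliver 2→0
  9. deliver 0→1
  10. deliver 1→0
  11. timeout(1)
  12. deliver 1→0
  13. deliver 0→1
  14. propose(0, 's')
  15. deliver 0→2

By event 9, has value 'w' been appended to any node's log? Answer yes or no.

yes

step 1 timeout(0): 0={cand,t=1,log=-}
step 2 deliver 0→2: 2={foll,t=1,log=-}
step 3 deliver 2→0: 0={lead,t=1,log=-}
step 4 deliver 0→1: 1={foll,t=1,log=-}
step 5 deliver 1→0: —
step 6 propose(0,'w'): 0={lead,t=1,log=w}
step 7 deliver 0→2: 2={foll,t=1,log=w}
step 8 deliver 2→0: —
step 9 deliver 0→1: 1={foll,t=1,log=w}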